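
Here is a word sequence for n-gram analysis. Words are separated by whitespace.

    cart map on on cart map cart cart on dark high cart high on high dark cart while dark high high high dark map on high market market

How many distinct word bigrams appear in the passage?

28 tokens → 27 bigram windows in total.
Repeated bigrams (each contributes count−1 duplicates):
  cart map: 2
  dark high: 2
  high dark: 2
  high high: 2
  map on: 2
  on high: 2
6 duplicate windows → 27 − 6 = 21 distinct.

21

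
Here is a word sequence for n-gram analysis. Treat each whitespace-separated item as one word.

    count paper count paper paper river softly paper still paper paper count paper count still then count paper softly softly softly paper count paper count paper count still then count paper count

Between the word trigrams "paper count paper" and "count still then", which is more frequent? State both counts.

"paper count paper" (4 vs 2)

"paper count paper": 4 occurrences
"count still then": 2 occurrences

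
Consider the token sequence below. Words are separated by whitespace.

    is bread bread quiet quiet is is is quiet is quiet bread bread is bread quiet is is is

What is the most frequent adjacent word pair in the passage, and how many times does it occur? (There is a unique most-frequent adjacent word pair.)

Bigram frequencies (highest first):
  is is: 4
  quiet is: 3
  is bread: 2
  bread bread: 2
  bread quiet: 2
  is quiet: 2
  … (3 more, each ≤ 1)

"is is", 4 times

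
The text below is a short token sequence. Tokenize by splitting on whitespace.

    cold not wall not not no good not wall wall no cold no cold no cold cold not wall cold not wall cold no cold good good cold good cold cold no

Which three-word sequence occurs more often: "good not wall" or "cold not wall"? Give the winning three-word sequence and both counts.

"good not wall": 1 occurrence
"cold not wall": 3 occurrences

"cold not wall" (3 vs 1)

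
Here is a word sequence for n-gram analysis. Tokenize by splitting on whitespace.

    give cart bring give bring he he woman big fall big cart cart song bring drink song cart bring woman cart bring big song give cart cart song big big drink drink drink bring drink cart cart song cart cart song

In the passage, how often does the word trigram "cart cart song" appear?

4

Scanning the 39 overlapping trigram windows for "cart cart song":
  position 12–14: cart cart song
  position 26–28: cart cart song
  position 36–38: cart cart song
  position 39–41: cart cart song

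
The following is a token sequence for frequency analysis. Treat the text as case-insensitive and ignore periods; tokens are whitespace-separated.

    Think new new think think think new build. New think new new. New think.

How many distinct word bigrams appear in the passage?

14 tokens → 13 bigram windows in total.
Repeated bigrams (each contributes count−1 duplicates):
  new new: 3
  new think: 3
  think new: 3
  think think: 2
7 duplicate windows → 13 − 7 = 6 distinct.

6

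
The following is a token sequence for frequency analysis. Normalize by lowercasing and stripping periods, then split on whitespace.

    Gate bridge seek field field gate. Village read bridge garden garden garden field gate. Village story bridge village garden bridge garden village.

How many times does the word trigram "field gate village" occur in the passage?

2

Scanning the 20 overlapping trigram windows for "field gate village":
  position 5–7: field gate village
  position 13–15: field gate village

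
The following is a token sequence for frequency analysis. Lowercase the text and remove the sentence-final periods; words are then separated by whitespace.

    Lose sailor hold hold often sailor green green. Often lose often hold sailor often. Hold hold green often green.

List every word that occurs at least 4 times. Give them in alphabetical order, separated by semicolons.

green; hold; often

Unigram counts meeting the condition (at least 4 times):
  green: 4
  hold: 5
  often: 5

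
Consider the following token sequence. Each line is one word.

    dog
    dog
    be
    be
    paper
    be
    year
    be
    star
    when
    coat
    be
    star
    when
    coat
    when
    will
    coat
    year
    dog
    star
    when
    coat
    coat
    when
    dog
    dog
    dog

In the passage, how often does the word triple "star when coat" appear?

Scanning the 26 overlapping trigram windows for "star when coat":
  position 9–11: star when coat
  position 13–15: star when coat
  position 21–23: star when coat

3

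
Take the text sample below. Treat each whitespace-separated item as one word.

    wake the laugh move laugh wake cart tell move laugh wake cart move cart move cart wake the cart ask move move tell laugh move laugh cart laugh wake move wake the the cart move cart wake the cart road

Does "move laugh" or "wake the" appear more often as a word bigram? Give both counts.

"wake the" (4 vs 3)

"move laugh": 3 occurrences
"wake the": 4 occurrences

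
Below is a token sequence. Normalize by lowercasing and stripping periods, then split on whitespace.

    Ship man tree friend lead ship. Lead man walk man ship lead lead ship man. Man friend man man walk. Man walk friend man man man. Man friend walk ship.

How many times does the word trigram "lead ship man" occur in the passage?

Scanning the 28 overlapping trigram windows for "lead ship man":
  position 13–15: lead ship man

1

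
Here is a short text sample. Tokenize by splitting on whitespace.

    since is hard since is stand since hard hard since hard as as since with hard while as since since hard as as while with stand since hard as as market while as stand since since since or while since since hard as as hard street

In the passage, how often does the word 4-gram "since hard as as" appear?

4

Scanning the 43 overlapping 4-gram windows for "since hard as as":
  position 10–13: since hard as as
  position 20–23: since hard as as
  position 27–30: since hard as as
  position 41–44: since hard as as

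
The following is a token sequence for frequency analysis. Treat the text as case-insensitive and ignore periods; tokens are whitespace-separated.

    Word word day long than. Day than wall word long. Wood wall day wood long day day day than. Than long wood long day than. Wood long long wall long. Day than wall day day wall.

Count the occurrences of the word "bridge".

Scanning the 36 tokens for "bridge":
  (none found)

0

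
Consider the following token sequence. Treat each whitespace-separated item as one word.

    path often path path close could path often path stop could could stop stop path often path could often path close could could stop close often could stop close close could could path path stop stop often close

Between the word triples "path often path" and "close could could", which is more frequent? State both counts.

"path often path": 3 occurrences
"close could could": 2 occurrences

"path often path" (3 vs 2)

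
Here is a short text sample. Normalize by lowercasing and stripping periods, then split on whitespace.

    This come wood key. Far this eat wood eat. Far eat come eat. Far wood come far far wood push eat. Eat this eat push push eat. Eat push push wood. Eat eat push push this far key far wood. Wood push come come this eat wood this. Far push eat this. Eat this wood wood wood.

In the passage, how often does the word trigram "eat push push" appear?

Scanning the 55 overlapping trigram windows for "eat push push":
  position 24–26: eat push push
  position 28–30: eat push push
  position 33–35: eat push push

3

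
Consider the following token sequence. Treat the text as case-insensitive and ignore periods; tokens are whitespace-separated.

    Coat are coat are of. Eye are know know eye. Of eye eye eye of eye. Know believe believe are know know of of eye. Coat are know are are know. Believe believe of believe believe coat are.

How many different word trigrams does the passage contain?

33

38 tokens → 36 trigram windows in total.
Repeated trigrams (each contributes count−1 duplicates):
  are know know: 2
  eye of eye: 2
  know believe believe: 2
3 duplicate windows → 36 − 3 = 33 distinct.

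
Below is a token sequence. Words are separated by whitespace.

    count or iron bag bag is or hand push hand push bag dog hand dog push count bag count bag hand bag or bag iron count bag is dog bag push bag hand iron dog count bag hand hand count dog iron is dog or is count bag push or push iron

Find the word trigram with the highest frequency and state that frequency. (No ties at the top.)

"count bag hand", 2 times

Trigram frequencies (highest first):
  count bag hand: 2
  count or iron: 1
  or iron bag: 1
  iron bag bag: 1
  bag bag is: 1
  bag is or: 1
  … (43 more, each ≤ 1)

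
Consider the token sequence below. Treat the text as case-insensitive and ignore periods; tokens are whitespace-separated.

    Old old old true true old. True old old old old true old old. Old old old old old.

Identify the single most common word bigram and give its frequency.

Bigram frequencies (highest first):
  old old: 11
  old true: 3
  true old: 3
  true true: 1

"old old", 11 times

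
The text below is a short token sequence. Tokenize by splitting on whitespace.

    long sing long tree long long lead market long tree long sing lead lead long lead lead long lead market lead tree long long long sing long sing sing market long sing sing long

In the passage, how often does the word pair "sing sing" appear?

2

Scanning the 33 overlapping bigram windows for "sing sing":
  position 28–29: sing sing
  position 32–33: sing sing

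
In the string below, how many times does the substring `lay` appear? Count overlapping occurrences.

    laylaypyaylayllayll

Sliding a length-3 window over the 19 characters (17 positions):
  position 1–3: lay
  position 4–6: lay
  position 11–13: lay
  position 15–17: lay

4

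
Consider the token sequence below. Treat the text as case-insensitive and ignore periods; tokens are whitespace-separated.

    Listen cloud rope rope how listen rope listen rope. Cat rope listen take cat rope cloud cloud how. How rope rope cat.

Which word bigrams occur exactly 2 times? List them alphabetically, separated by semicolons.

cat rope; listen rope; rope cat; rope listen; rope rope

Bigram counts meeting the condition (exactly 2 times):
  cat rope: 2
  listen rope: 2
  rope cat: 2
  rope listen: 2
  rope rope: 2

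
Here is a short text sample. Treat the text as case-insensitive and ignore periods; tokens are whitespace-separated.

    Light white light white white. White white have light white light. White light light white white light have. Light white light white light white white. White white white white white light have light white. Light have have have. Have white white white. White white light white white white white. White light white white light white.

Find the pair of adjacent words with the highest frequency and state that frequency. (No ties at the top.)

Bigram frequencies (highest first):
  white white: 19
  light white: 12
  white light: 11
  have light: 3
  light have: 3
  have have: 3
  … (3 more, each ≤ 1)

"white white", 19 times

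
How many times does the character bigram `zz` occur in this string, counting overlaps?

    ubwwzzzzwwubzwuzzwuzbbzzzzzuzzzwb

10

Sliding a length-2 window over the 33 characters (32 positions):
  position 5–6: zz
  position 6–7: zz
  position 7–8: zz
  position 16–17: zz
  position 23–24: zz
  position 24–25: zz
  position 25–26: zz
  position 26–27: zz
  position 29–30: zz
  position 30–31: zz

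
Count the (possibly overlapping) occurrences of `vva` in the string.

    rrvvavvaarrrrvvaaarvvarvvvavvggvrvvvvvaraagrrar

6

Sliding a length-3 window over the 47 characters (45 positions):
  position 3–5: vva
  position 6–8: vva
  position 14–16: vva
  position 20–22: vva
  position 25–27: vva
  position 37–39: vva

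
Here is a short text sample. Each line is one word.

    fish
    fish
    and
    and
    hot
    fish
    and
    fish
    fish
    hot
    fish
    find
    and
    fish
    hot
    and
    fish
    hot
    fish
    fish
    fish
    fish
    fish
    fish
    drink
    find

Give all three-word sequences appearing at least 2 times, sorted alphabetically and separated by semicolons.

and fish hot; fish fish fish; fish hot fish

Trigram counts meeting the condition (at least 2 times):
  and fish hot: 2
  fish fish fish: 4
  fish hot fish: 2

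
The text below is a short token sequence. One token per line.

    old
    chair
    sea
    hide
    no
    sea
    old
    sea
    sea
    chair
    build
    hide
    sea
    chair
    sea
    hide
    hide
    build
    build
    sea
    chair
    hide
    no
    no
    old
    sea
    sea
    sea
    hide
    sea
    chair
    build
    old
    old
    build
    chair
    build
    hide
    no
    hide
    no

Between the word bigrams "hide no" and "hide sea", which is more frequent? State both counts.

"hide no": 4 occurrences
"hide sea": 2 occurrences

"hide no" (4 vs 2)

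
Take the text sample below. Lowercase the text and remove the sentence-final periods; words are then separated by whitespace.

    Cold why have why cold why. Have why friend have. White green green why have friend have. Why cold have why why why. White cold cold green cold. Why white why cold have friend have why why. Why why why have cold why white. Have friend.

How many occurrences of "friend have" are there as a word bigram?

3

Scanning the 45 overlapping bigram windows for "friend have":
  position 9–10: friend have
  position 16–17: friend have
  position 34–35: friend have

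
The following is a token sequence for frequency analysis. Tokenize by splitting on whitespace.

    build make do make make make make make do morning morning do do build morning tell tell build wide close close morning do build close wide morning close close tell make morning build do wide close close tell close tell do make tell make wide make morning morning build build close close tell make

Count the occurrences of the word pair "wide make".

1

Scanning the 53 overlapping bigram windows for "wide make":
  position 45–46: wide make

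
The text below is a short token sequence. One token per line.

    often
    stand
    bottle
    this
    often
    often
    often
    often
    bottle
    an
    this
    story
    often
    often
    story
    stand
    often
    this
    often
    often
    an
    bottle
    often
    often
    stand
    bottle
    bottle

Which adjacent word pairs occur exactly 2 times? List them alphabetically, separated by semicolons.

often stand; stand bottle; this often

Bigram counts meeting the condition (exactly 2 times):
  often stand: 2
  stand bottle: 2
  this often: 2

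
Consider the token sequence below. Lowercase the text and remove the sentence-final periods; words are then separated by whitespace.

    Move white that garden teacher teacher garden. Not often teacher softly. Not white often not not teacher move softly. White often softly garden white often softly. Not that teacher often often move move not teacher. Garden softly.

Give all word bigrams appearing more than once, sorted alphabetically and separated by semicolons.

not teacher; often softly; softly not; teacher garden; white often

Bigram counts meeting the condition (more than once):
  not teacher: 2
  often softly: 2
  softly not: 2
  teacher garden: 2
  white often: 3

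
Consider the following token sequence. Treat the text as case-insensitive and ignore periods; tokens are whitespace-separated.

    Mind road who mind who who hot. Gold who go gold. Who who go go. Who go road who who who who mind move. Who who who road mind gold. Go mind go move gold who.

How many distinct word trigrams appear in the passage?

32

36 tokens → 34 trigram windows in total.
Repeated trigrams (each contributes count−1 duplicates):
  who who who: 3
2 duplicate windows → 34 − 2 = 32 distinct.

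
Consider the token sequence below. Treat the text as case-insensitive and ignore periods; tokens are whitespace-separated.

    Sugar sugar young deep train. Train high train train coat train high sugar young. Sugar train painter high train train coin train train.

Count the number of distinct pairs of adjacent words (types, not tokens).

23 tokens → 22 bigram windows in total.
Repeated bigrams (each contributes count−1 duplicates):
  train train: 4
  high train: 2
  sugar young: 2
  train high: 2
6 duplicate windows → 22 − 6 = 16 distinct.

16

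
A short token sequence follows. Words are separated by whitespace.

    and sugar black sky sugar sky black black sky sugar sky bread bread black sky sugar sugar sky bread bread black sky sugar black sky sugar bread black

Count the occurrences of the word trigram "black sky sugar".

5

Scanning the 26 overlapping trigram windows for "black sky sugar":
  position 3–5: black sky sugar
  position 8–10: black sky sugar
  position 14–16: black sky sugar
  position 21–23: black sky sugar
  position 24–26: black sky sugar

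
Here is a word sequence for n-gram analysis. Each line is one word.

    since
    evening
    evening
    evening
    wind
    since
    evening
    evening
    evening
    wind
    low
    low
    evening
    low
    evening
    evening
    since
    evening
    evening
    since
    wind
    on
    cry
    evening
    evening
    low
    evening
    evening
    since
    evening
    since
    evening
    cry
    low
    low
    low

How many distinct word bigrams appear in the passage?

15

36 tokens → 35 bigram windows in total.
Repeated bigrams (each contributes count−1 duplicates):
  evening evening: 8
  since evening: 5
  evening since: 4
  low evening: 3
  low low: 3
  evening low: 2
  evening wind: 2
20 duplicate windows → 35 − 20 = 15 distinct.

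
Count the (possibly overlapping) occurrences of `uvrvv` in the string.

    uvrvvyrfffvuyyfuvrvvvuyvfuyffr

Sliding a length-5 window over the 30 characters (26 positions):
  position 1–5: uvrvv
  position 16–20: uvrvv

2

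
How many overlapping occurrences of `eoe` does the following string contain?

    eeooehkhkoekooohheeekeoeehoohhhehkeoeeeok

2

Sliding a length-3 window over the 41 characters (39 positions):
  position 22–24: eoe
  position 35–37: eoe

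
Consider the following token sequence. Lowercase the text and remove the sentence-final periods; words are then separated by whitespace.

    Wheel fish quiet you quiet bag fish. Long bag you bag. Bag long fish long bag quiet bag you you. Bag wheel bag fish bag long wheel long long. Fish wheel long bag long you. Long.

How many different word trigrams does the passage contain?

36 tokens → 34 trigram windows in total.
Repeated trigrams (each contributes count−1 duplicates):
  fish long bag: 2
1 duplicate windows → 34 − 1 = 33 distinct.

33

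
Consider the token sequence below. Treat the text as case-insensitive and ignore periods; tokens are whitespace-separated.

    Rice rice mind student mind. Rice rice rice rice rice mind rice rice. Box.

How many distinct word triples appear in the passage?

8

14 tokens → 12 trigram windows in total.
Repeated trigrams (each contributes count−1 duplicates):
  rice rice rice: 3
  mind rice rice: 2
  rice rice mind: 2
4 duplicate windows → 12 − 4 = 8 distinct.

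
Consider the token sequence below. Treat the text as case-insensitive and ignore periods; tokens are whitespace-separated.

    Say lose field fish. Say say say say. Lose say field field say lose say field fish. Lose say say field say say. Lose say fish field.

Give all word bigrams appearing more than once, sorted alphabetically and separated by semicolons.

field fish; field say; lose say; say field; say lose; say say

Bigram counts meeting the condition (more than once):
  field fish: 2
  field say: 2
  lose say: 4
  say field: 3
  say lose: 4
  say say: 5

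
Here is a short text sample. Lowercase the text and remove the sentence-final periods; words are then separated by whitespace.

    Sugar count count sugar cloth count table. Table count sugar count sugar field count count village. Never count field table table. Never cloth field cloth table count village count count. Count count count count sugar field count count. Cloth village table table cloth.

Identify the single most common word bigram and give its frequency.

Bigram frequencies (highest first):
  count count: 8
  count sugar: 4
  table table: 3
  sugar count: 2
  table count: 2
  sugar field: 2
  … (19 more, each ≤ 2)

"count count", 8 times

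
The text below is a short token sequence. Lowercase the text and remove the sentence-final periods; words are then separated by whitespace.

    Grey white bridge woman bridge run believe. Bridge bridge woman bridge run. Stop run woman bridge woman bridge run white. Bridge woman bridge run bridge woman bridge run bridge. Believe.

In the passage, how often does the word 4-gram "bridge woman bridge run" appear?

Scanning the 27 overlapping 4-gram windows for "bridge woman bridge run":
  position 3–6: bridge woman bridge run
  position 9–12: bridge woman bridge run
  position 16–19: bridge woman bridge run
  position 21–24: bridge woman bridge run
  position 25–28: bridge woman bridge run

5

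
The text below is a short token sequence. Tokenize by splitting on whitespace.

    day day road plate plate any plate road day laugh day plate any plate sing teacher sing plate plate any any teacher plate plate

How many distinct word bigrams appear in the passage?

24 tokens → 23 bigram windows in total.
Repeated bigrams (each contributes count−1 duplicates):
  plate any: 3
  plate plate: 3
  any plate: 2
5 duplicate windows → 23 − 5 = 18 distinct.

18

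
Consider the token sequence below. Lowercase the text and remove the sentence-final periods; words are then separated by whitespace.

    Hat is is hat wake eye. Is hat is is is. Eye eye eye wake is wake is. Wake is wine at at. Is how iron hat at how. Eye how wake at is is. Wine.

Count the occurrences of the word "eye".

Scanning the 36 tokens for "eye":
  position 6: eye
  position 12: eye
  position 13: eye
  position 14: eye
  position 30: eye

5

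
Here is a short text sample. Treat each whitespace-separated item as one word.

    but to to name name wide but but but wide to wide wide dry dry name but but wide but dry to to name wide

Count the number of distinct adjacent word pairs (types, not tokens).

25 tokens → 24 bigram windows in total.
Repeated bigrams (each contributes count−1 duplicates):
  but but: 3
  but wide: 2
  name wide: 2
  to name: 2
  to to: 2
  wide but: 2
7 duplicate windows → 24 − 7 = 17 distinct.

17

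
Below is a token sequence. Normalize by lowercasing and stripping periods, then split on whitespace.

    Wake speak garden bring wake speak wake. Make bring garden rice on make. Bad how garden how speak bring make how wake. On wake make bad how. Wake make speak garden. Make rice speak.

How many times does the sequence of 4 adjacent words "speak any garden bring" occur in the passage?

0

Scanning the 31 overlapping 4-gram windows for "speak any garden bring":
  (none found)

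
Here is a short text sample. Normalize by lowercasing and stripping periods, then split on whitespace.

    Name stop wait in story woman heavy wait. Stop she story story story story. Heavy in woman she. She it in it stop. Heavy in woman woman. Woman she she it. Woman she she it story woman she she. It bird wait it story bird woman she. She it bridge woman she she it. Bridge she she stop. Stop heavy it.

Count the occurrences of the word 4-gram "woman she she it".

Scanning the 58 overlapping 4-gram windows for "woman she she it":
  position 17–20: woman she she it
  position 28–31: woman she she it
  position 32–35: woman she she it
  position 37–40: woman she she it
  position 46–49: woman she she it
  position 51–54: woman she she it

6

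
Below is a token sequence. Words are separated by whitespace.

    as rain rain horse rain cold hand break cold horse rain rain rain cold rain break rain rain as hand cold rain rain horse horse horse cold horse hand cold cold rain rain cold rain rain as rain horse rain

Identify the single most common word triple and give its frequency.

Trigram frequencies (highest first):
  cold rain rain: 3
  rain rain horse: 2
  rain horse rain: 2
  rain rain cold: 2
  rain cold rain: 2
  rain rain as: 2
  … (25 more, each ≤ 1)

"cold rain rain", 3 times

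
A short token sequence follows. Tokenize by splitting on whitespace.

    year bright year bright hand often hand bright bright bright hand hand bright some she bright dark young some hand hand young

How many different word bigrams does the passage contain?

22 tokens → 21 bigram windows in total.
Repeated bigrams (each contributes count−1 duplicates):
  bright bright: 2
  bright hand: 2
  hand bright: 2
  hand hand: 2
  year bright: 2
5 duplicate windows → 21 − 5 = 16 distinct.

16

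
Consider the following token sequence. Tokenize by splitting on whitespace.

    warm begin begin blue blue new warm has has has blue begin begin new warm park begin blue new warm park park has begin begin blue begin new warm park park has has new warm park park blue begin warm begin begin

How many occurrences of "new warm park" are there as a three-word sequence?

Scanning the 40 overlapping trigram windows for "new warm park":
  position 14–16: new warm park
  position 19–21: new warm park
  position 28–30: new warm park
  position 34–36: new warm park

4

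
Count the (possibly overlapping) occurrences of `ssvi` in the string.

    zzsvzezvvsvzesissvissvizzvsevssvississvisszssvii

Sliding a length-4 window over the 48 characters (45 positions):
  position 16–19: ssvi
  position 20–23: ssvi
  position 30–33: ssvi
  position 37–40: ssvi
  position 44–47: ssvi

5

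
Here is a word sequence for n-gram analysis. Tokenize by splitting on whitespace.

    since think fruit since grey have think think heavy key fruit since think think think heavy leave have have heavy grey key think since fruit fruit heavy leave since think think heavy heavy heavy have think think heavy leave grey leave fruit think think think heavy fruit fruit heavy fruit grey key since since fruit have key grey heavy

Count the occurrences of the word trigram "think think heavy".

5

Scanning the 57 overlapping trigram windows for "think think heavy":
  position 7–9: think think heavy
  position 14–16: think think heavy
  position 30–32: think think heavy
  position 36–38: think think heavy
  position 44–46: think think heavy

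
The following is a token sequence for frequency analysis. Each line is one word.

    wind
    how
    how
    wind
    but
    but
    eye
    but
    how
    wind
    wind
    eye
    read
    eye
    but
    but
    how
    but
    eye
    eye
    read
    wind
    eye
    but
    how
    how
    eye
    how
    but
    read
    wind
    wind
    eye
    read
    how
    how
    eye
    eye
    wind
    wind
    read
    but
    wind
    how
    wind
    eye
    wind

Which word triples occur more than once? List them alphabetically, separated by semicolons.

eye but how; how how eye; wind eye read; wind wind eye

Trigram counts meeting the condition (more than once):
  eye but how: 2
  how how eye: 2
  wind eye read: 2
  wind wind eye: 2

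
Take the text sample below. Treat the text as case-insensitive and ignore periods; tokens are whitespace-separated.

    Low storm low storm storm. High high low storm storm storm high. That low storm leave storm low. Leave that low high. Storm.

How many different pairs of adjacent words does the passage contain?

23 tokens → 22 bigram windows in total.
Repeated bigrams (each contributes count−1 duplicates):
  low storm: 4
  storm storm: 3
  storm high: 2
  storm low: 2
  that low: 2
8 duplicate windows → 22 − 8 = 14 distinct.

14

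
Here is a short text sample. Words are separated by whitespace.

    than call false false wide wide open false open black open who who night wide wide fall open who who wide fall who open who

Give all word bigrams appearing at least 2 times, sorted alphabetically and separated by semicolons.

open who; who who; wide fall; wide wide

Bigram counts meeting the condition (at least 2 times):
  open who: 3
  who who: 2
  wide fall: 2
  wide wide: 2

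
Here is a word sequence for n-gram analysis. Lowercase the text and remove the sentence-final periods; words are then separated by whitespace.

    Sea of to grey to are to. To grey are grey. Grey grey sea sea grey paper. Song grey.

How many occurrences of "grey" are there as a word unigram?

Scanning the 19 tokens for "grey":
  position 4: grey
  position 9: grey
  position 11: grey
  position 12: grey
  position 13: grey
  position 16: grey
  position 19: grey

7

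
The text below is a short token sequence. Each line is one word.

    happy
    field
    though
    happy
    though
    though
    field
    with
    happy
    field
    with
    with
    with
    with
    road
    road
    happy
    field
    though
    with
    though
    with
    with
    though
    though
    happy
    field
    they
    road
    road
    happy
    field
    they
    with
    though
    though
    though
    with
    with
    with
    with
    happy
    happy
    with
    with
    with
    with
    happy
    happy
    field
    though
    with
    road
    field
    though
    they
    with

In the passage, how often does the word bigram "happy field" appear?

Scanning the 56 overlapping bigram windows for "happy field":
  position 1–2: happy field
  position 9–10: happy field
  position 17–18: happy field
  position 26–27: happy field
  position 31–32: happy field
  position 49–50: happy field

6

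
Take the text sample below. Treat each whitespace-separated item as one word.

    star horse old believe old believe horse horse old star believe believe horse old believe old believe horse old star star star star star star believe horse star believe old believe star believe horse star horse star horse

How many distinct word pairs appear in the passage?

38 tokens → 37 bigram windows in total.
Repeated bigrams (each contributes count−1 duplicates):
  believe horse: 5
  old believe: 5
  star star: 5
  horse old: 4
  star believe: 4
  believe old: 3
  horse star: 3
  star horse: 3
  … (1 more repeated)
25 duplicate windows → 37 − 25 = 12 distinct.

12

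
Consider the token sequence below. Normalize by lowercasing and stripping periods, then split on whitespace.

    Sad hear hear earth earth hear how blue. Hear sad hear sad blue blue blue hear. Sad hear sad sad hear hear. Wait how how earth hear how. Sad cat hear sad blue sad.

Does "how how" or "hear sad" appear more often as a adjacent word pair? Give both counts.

"how how": 1 occurrence
"hear sad": 5 occurrences

"hear sad" (5 vs 1)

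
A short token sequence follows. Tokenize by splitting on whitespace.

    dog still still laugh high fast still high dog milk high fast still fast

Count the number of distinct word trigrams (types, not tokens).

11

14 tokens → 12 trigram windows in total.
Repeated trigrams (each contributes count−1 duplicates):
  high fast still: 2
1 duplicate windows → 12 − 1 = 11 distinct.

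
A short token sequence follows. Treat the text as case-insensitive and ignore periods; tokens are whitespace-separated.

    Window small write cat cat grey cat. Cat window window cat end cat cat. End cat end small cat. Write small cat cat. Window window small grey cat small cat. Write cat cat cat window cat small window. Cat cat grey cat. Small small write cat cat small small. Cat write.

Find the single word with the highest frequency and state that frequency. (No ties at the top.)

Unigram frequencies (highest first):
  cat: 23
  small: 10
  window: 7
  write: 5
  grey: 3
  end: 3

"cat", 23 times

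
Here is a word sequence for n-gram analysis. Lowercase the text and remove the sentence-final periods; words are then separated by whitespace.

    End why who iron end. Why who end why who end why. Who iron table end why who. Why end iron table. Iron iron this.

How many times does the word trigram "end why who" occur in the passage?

Scanning the 23 overlapping trigram windows for "end why who":
  position 1–3: end why who
  position 5–7: end why who
  position 8–10: end why who
  position 11–13: end why who
  position 16–18: end why who

5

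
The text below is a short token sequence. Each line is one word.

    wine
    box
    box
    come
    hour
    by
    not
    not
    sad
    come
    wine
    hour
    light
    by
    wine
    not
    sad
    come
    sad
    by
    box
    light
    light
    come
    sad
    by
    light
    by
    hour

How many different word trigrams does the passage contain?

25

29 tokens → 27 trigram windows in total.
Repeated trigrams (each contributes count−1 duplicates):
  come sad by: 2
  not sad come: 2
2 duplicate windows → 27 − 2 = 25 distinct.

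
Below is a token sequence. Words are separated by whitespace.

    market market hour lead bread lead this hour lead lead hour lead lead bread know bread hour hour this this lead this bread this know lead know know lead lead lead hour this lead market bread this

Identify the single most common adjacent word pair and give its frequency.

"lead lead", 4 times

Bigram frequencies (highest first):
  lead lead: 4
  hour lead: 3
  lead bread: 2
  lead this: 2
  lead hour: 2
  hour this: 2
  … (18 more, each ≤ 2)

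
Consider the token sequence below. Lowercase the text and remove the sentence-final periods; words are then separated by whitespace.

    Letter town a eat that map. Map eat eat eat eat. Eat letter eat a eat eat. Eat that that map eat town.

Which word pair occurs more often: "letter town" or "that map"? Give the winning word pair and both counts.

"letter town": 1 occurrence
"that map": 2 occurrences

"that map" (2 vs 1)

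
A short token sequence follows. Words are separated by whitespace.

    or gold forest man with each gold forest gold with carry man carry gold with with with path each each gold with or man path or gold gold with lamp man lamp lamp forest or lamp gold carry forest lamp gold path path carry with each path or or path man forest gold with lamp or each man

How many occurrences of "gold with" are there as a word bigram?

Scanning the 57 overlapping bigram windows for "gold with":
  position 9–10: gold with
  position 14–15: gold with
  position 21–22: gold with
  position 28–29: gold with
  position 53–54: gold with

5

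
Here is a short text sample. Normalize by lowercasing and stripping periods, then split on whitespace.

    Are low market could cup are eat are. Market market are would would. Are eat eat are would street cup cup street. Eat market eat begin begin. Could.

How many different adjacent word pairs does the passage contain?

24

28 tokens → 27 bigram windows in total.
Repeated bigrams (each contributes count−1 duplicates):
  are eat: 2
  are would: 2
  eat are: 2
3 duplicate windows → 27 − 3 = 24 distinct.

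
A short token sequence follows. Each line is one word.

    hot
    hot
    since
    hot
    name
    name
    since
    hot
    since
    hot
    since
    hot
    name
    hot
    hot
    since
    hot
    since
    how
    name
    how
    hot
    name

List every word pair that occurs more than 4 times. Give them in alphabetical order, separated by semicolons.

hot since; since hot

Bigram counts meeting the condition (more than 4 times):
  hot since: 5
  since hot: 5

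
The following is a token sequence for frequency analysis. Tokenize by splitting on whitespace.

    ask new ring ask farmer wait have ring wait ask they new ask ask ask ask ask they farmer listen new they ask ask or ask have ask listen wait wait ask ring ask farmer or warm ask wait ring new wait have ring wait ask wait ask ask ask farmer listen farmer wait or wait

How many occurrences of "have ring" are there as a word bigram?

Scanning the 55 overlapping bigram windows for "have ring":
  position 7–8: have ring
  position 43–44: have ring

2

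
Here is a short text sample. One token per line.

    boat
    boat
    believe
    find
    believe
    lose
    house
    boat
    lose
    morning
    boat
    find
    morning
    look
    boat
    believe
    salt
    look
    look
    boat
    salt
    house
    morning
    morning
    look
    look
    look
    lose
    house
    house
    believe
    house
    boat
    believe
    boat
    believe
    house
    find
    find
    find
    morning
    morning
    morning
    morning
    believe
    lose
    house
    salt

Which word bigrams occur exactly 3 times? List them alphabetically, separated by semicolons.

look look; lose house

Bigram counts meeting the condition (exactly 3 times):
  look look: 3
  lose house: 3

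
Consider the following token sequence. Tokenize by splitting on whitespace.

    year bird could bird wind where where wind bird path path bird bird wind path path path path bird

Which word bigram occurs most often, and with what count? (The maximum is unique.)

"path path", 4 times

Bigram frequencies (highest first):
  path path: 4
  bird wind: 2
  path bird: 2
  year bird: 1
  bird could: 1
  could bird: 1
  … (7 more, each ≤ 1)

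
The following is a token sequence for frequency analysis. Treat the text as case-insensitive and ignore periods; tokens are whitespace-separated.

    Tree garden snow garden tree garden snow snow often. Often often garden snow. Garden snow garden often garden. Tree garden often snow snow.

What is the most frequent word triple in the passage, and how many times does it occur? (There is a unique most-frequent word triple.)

"garden snow garden", 3 times

Trigram frequencies (highest first):
  garden snow garden: 3
  tree garden snow: 2
  garden tree garden: 2
  snow garden tree: 1
  garden snow snow: 1
  snow snow often: 1
  … (11 more, each ≤ 1)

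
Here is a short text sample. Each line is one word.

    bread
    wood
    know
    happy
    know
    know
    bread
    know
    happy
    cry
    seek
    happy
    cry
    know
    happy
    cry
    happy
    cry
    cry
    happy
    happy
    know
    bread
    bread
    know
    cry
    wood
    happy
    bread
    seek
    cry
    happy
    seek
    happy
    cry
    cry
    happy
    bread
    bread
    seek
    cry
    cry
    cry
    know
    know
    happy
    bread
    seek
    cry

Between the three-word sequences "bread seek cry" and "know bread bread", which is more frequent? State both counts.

"bread seek cry" (3 vs 1)

"bread seek cry": 3 occurrences
"know bread bread": 1 occurrence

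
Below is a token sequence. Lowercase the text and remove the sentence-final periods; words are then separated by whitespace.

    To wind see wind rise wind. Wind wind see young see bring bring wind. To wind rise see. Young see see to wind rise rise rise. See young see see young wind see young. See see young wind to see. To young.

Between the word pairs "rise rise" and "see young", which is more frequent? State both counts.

"rise rise": 2 occurrences
"see young": 6 occurrences

"see young" (6 vs 2)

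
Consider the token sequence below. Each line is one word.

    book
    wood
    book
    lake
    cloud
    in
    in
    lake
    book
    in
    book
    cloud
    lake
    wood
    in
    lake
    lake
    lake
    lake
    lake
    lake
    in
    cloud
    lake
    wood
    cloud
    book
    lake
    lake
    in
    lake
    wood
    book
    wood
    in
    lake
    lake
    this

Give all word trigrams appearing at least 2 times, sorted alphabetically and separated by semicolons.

cloud lake wood; in lake lake; lake lake in; lake lake lake; wood in lake

Trigram counts meeting the condition (at least 2 times):
  cloud lake wood: 2
  in lake lake: 2
  lake lake in: 2
  lake lake lake: 4
  wood in lake: 2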